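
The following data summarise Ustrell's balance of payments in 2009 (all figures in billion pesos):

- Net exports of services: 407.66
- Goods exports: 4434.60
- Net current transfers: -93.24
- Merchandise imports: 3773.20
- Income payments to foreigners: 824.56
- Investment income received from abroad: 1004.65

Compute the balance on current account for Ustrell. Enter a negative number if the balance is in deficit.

Goods balance = 4434.60 - 3773.20 = 661.40
Services balance = 407.66
Trade balance (goods + services) = 661.40 + 407.66 = 1069.06
Net primary income = 1004.65 - 824.56 = 180.09
Net secondary income = -93.24
Current account = 1069.06 + 180.09 + (-93.24) = 1155.91

1155.91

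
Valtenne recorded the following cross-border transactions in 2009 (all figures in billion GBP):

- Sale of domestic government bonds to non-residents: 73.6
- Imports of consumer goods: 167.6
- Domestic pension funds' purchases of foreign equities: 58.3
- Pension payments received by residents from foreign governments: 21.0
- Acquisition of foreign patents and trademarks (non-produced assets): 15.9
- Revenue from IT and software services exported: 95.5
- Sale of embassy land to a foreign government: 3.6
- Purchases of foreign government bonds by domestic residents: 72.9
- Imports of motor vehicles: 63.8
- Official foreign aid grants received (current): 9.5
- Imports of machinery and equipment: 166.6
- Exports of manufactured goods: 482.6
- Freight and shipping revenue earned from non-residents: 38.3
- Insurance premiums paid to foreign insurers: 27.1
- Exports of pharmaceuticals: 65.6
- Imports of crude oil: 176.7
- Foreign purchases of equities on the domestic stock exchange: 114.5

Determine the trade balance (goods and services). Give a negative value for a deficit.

80.2

Goods: -167.6 + 65.6 - 63.8 + 482.6 - 176.7 - 166.6 = -26.5
Services: 95.5 - 27.1 + 38.3 = 106.7
Trade balance = -26.5 + 106.7 = 80.2
(Excluded from the trade balance — financial account: sale of domestic government bonds to non-residents 73.6, domestic pension funds' purchases of foreign equities 58.3, purchases of foreign government bonds by domestic residents 72.9, foreign purchases of equities on the domestic stock exchange 114.5; secondary income: pension payments received by residents from foreign governments 21.0, official foreign aid grants received (current) 9.5; capital account: acquisition of foreign patents and trademarks (non-produced assets) 15.9, sale of embassy land to a foreign government 3.6.)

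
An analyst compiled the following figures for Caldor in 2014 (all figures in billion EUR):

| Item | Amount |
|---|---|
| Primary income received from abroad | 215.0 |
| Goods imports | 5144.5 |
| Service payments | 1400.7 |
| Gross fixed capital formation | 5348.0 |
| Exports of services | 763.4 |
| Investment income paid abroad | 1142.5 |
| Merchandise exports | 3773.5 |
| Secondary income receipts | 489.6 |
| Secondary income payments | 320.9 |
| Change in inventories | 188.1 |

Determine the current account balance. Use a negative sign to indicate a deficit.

-2767.1

Goods balance = 3773.5 - 5144.5 = -1371.0
Services balance = 763.4 - 1400.7 = -637.3
Trade balance (goods + services) = -1371.0 + (-637.3) = -2008.3
Net primary income = 215.0 - 1142.5 = -927.5
Net secondary income = 489.6 - 320.9 = 168.7
Current account = -2008.3 + (-927.5) + 168.7 = -2767.1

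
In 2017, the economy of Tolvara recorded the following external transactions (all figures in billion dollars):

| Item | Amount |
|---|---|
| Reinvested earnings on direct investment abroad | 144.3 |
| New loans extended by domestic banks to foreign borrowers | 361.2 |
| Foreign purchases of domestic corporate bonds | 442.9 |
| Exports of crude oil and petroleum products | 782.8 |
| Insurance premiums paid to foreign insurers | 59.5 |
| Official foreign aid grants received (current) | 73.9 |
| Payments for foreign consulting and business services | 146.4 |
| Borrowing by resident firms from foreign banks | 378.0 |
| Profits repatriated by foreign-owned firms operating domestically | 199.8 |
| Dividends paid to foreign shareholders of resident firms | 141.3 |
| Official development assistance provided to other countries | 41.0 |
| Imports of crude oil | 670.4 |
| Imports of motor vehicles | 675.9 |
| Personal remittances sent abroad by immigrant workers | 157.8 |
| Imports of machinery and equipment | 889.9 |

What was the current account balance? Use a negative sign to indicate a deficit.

Goods: 782.8 - 675.9 - 670.4 - 889.9 = -1453.4
Services: -59.5 - 146.4 = -205.9
Primary income: -199.8 + 144.3 - 141.3 = -196.8
Secondary income: -157.8 - 41.0 + 73.9 = -124.9
Current account = (-1453.4) + (-205.9) + (-196.8) + (-124.9) = -1981.0
(Excluded from the current account — financial account: new loans extended by domestic banks to foreign borrowers 361.2, foreign purchases of domestic corporate bonds 442.9, borrowing by resident firms from foreign banks 378.0.)

-1981.0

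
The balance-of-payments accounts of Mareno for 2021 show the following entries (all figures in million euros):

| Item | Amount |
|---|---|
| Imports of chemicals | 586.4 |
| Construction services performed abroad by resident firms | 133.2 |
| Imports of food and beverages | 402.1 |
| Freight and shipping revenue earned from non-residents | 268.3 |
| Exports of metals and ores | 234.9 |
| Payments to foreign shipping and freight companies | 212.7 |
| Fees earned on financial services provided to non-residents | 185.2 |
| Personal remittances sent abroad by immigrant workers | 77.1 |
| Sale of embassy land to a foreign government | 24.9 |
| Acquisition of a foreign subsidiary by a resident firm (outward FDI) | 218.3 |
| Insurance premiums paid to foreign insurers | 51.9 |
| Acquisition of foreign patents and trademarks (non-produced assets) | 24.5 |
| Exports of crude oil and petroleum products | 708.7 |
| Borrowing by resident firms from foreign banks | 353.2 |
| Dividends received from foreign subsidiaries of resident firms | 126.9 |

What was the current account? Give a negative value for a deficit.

327.0

Goods: -586.4 - 402.1 + 234.9 + 708.7 = -44.9
Services: -212.7 + 185.2 - 51.9 + 268.3 + 133.2 = 322.1
Primary income: 126.9
Secondary income: -77.1
Current account = (-44.9) + 322.1 + 126.9 + (-77.1) = 327.0
(Excluded from the current account — capital account: sale of embassy land to a foreign government 24.9, acquisition of foreign patents and trademarks (non-produced assets) 24.5; financial account: acquisition of a foreign subsidiary by a resident firm (outward FDI) 218.3, borrowing by resident firms from foreign banks 353.2.)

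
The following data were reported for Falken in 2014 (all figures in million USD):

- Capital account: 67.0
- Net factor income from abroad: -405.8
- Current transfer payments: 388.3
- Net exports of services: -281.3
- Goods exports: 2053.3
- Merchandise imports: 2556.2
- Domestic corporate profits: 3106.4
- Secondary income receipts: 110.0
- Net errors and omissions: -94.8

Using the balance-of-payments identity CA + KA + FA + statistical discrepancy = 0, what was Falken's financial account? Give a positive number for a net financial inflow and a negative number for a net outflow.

1496.1

Goods balance = 2053.3 - 2556.2 = -502.9
Services balance = -281.3
Trade balance (goods + services) = -502.9 + (-281.3) = -784.2
Net primary income = -405.8
Net secondary income = 110.0 - 388.3 = -278.3
Current account = -784.2 + (-405.8) + (-278.3) = -1468.3
Financial account = -(-1468.3 + 67.0 + (-94.8)) = 1496.1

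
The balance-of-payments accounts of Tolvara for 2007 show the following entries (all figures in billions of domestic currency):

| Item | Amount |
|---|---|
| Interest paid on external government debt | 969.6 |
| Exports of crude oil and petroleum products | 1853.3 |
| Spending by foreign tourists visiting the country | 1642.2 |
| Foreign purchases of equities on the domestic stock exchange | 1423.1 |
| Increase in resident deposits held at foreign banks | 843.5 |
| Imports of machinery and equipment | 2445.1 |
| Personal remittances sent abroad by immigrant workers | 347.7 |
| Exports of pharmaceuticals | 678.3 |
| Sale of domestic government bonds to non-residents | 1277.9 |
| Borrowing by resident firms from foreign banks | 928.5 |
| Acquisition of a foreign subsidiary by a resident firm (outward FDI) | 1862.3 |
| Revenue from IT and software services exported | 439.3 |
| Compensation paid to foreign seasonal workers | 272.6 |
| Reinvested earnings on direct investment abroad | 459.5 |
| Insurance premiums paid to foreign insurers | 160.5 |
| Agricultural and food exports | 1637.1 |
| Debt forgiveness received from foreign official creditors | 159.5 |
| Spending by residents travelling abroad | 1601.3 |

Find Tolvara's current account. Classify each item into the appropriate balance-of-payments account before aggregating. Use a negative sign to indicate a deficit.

Goods: 1853.3 - 2445.1 + 678.3 + 1637.1 = 1723.6
Services: -160.5 - 1601.3 + 439.3 + 1642.2 = 319.7
Primary income: -272.6 - 969.6 + 459.5 = -782.7
Secondary income: -347.7
Current account = 1723.6 + 319.7 + (-782.7) + (-347.7) = 912.9
(Excluded from the current account — financial account: foreign purchases of equities on the domestic stock exchange 1423.1, increase in resident deposits held at foreign banks 843.5, sale of domestic government bonds to non-residents 1277.9, borrowing by resident firms from foreign banks 928.5, acquisition of a foreign subsidiary by a resident firm (outward FDI) 1862.3; capital account: debt forgiveness received from foreign official creditors 159.5.)

912.9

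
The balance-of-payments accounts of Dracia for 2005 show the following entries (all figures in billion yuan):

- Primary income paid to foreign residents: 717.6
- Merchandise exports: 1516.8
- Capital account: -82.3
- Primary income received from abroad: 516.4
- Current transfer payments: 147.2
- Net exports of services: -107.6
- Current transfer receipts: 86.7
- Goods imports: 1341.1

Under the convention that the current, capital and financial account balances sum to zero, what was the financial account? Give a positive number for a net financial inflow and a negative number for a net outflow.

275.9

Goods balance = 1516.8 - 1341.1 = 175.7
Services balance = -107.6
Trade balance (goods + services) = 175.7 + (-107.6) = 68.1
Net primary income = 516.4 - 717.6 = -201.2
Net secondary income = 86.7 - 147.2 = -60.5
Current account = 68.1 + (-201.2) + (-60.5) = -193.6
Financial account = -(-193.6 + (-82.3)) = 275.9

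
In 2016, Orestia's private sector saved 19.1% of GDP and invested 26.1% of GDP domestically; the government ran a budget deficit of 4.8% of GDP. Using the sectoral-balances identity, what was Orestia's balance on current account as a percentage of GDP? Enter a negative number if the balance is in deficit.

-11.8

By the sectoral-balances identity, CA = (S_private - I) + (T - G).
Private balance = 19.1 - 26.1 = -7.0
Government balance (T - G) = -4.8
CA = -7.0 + (-4.8) = -11.8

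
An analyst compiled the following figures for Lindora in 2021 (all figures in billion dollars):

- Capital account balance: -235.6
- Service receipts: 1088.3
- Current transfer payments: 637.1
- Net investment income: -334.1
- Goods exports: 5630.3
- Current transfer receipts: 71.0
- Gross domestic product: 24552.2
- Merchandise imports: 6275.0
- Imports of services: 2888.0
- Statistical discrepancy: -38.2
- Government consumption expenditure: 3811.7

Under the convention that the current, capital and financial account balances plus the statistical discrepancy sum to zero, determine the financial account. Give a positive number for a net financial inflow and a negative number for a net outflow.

Goods balance = 5630.3 - 6275.0 = -644.7
Services balance = 1088.3 - 2888.0 = -1799.7
Trade balance (goods + services) = -644.7 + (-1799.7) = -2444.4
Net primary income = -334.1
Net secondary income = 71.0 - 637.1 = -566.1
Current account = -2444.4 + (-334.1) + (-566.1) = -3344.6
Financial account = -(-3344.6 + (-235.6) + (-38.2)) = 3618.4

3618.4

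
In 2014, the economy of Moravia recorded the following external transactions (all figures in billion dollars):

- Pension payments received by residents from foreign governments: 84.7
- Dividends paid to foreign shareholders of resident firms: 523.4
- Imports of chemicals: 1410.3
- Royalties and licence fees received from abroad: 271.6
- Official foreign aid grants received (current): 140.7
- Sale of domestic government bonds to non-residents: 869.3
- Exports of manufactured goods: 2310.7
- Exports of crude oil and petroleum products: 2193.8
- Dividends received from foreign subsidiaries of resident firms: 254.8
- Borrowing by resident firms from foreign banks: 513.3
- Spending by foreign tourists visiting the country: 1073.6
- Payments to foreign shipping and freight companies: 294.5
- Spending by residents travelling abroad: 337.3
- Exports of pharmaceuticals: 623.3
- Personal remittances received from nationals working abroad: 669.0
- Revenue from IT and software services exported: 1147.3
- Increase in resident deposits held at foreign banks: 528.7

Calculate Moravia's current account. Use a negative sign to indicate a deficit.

6204.0

Goods: 2193.8 + 623.3 + 2310.7 - 1410.3 = 3717.5
Services: 1147.3 + 1073.6 - 337.3 - 294.5 + 271.6 = 1860.7
Primary income: 254.8 - 523.4 = -268.6
Secondary income: 84.7 + 669.0 + 140.7 = 894.4
Current account = 3717.5 + 1860.7 + (-268.6) + 894.4 = 6204.0
(Excluded from the current account — financial account: sale of domestic government bonds to non-residents 869.3, borrowing by resident firms from foreign banks 513.3, increase in resident deposits held at foreign banks 528.7.)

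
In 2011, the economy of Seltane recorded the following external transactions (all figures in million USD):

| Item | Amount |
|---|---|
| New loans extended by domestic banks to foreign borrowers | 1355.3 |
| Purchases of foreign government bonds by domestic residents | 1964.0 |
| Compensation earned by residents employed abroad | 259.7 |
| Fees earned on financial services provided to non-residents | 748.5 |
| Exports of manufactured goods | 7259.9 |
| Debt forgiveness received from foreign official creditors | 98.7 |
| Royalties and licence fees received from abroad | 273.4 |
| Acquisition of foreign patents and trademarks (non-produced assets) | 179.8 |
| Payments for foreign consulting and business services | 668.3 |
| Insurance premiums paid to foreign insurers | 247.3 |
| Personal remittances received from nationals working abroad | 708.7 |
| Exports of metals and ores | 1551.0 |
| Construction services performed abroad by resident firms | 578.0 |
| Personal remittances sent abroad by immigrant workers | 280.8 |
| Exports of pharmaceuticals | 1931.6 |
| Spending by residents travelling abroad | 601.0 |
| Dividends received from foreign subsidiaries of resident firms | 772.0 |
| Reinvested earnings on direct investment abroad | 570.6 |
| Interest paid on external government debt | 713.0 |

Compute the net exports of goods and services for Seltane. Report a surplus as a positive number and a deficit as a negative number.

Goods: 1931.6 + 1551.0 + 7259.9 = 10742.5
Services: 273.4 - 668.3 + 578.0 - 601.0 + 748.5 - 247.3 = 83.3
Trade balance = 10742.5 + 83.3 = 10825.8
(Excluded from the trade balance — financial account: new loans extended by domestic banks to foreign borrowers 1355.3, purchases of foreign government bonds by domestic residents 1964.0; primary income: compensation earned by residents employed abroad 259.7, dividends received from foreign subsidiaries of resident firms 772.0, reinvested earnings on direct investment abroad 570.6, interest paid on external government debt 713.0; capital account: debt forgiveness received from foreign official creditors 98.7, acquisition of foreign patents and trademarks (non-produced assets) 179.8; secondary income: personal remittances received from nationals working abroad 708.7, personal remittances sent abroad by immigrant workers 280.8.)

10825.8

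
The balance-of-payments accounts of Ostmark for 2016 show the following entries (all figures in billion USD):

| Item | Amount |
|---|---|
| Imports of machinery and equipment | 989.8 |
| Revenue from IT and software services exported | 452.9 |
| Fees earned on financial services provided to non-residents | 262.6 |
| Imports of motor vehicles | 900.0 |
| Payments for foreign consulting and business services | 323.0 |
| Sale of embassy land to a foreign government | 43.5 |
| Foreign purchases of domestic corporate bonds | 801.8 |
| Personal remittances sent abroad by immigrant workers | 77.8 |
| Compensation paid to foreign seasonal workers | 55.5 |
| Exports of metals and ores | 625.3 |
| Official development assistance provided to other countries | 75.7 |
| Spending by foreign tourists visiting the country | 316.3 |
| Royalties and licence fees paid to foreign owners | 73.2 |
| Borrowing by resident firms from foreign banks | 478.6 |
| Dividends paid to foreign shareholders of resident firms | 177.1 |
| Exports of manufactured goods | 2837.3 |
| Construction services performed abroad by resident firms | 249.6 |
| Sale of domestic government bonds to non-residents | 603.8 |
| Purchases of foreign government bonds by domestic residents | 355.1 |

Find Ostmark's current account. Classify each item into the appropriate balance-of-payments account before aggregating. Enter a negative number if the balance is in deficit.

2071.9

Goods: 2837.3 - 900.0 + 625.3 - 989.8 = 1572.8
Services: 262.6 + 249.6 - 73.2 - 323.0 + 316.3 + 452.9 = 885.2
Primary income: -55.5 - 177.1 = -232.6
Secondary income: -77.8 - 75.7 = -153.5
Current account = 1572.8 + 885.2 + (-232.6) + (-153.5) = 2071.9
(Excluded from the current account — capital account: sale of embassy land to a foreign government 43.5; financial account: foreign purchases of domestic corporate bonds 801.8, borrowing by resident firms from foreign banks 478.6, sale of domestic government bonds to non-residents 603.8, purchases of foreign government bonds by domestic residents 355.1.)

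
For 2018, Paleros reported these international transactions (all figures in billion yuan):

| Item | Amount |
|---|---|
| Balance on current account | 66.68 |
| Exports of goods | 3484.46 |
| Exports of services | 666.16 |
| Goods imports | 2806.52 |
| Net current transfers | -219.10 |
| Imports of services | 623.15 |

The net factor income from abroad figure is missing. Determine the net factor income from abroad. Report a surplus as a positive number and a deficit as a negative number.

Current account = goods balance + services balance + net primary income + net secondary income
Sum of the known components = 501.85
Net factor income from abroad = CA - (known components) = 66.68 - 501.85 = -435.17

-435.17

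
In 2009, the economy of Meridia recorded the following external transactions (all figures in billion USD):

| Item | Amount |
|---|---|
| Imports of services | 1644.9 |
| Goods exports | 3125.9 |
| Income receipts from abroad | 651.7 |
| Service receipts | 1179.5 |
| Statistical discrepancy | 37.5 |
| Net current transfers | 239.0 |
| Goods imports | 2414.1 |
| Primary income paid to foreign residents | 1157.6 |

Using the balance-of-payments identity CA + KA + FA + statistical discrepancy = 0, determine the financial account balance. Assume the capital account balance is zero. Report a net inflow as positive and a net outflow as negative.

Goods balance = 3125.9 - 2414.1 = 711.8
Services balance = 1179.5 - 1644.9 = -465.4
Trade balance (goods + services) = 711.8 + (-465.4) = 246.4
Net primary income = 651.7 - 1157.6 = -505.9
Net secondary income = 239.0
Current account = 246.4 + (-505.9) + 239.0 = -20.5
Financial account = -(-20.5 + 37.5) = -17.0

-17.0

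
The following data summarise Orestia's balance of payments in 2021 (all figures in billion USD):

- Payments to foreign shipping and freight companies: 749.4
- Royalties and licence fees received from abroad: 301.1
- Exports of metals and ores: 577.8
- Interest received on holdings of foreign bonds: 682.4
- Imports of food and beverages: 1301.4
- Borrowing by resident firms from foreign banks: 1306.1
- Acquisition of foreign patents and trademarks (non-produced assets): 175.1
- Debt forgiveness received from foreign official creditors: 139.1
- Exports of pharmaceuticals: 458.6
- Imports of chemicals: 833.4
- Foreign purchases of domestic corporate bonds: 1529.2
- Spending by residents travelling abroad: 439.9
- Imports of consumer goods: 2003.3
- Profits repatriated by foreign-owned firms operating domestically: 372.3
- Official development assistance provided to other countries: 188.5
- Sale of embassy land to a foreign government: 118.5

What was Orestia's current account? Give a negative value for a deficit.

-3868.3

Goods: -833.4 - 1301.4 + 577.8 - 2003.3 + 458.6 = -3101.7
Services: -439.9 + 301.1 - 749.4 = -888.2
Primary income: -372.3 + 682.4 = 310.1
Secondary income: -188.5
Current account = (-3101.7) + (-888.2) + 310.1 + (-188.5) = -3868.3
(Excluded from the current account — financial account: borrowing by resident firms from foreign banks 1306.1, foreign purchases of domestic corporate bonds 1529.2; capital account: acquisition of foreign patents and trademarks (non-produced assets) 175.1, debt forgiveness received from foreign official creditors 139.1, sale of embassy land to a foreign government 118.5.)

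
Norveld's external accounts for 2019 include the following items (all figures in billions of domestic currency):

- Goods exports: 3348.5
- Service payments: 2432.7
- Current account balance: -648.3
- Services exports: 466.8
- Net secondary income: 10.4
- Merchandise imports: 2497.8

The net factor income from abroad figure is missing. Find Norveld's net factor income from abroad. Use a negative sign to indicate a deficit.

456.5

Current account = goods balance + services balance + net primary income + net secondary income
Sum of the known components = -1104.8
Net factor income from abroad = CA - (known components) = -648.3 - (-1104.8) = 456.5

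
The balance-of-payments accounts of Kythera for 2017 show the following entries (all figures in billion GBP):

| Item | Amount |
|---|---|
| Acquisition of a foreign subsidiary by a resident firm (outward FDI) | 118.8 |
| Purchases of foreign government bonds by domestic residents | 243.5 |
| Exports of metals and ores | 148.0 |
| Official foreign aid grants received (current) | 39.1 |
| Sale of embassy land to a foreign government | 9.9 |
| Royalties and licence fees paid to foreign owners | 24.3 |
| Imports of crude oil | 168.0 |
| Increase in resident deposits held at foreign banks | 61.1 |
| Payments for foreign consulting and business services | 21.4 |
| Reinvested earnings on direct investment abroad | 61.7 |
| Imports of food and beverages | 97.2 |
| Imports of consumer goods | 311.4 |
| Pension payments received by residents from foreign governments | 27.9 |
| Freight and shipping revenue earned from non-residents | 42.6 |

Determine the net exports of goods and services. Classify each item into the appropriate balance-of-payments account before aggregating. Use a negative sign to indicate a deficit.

Goods: -311.4 + 148.0 - 168.0 - 97.2 = -428.6
Services: -21.4 - 24.3 + 42.6 = -3.1
Trade balance = -428.6 + (-3.1) = -431.7
(Excluded from the trade balance — financial account: acquisition of a foreign subsidiary by a resident firm (outward FDI) 118.8, purchases of foreign government bonds by domestic residents 243.5, increase in resident deposits held at foreign banks 61.1; secondary income: official foreign aid grants received (current) 39.1, pension payments received by residents from foreign governments 27.9; capital account: sale of embassy land to a foreign government 9.9; primary income: reinvested earnings on direct investment abroad 61.7.)

-431.7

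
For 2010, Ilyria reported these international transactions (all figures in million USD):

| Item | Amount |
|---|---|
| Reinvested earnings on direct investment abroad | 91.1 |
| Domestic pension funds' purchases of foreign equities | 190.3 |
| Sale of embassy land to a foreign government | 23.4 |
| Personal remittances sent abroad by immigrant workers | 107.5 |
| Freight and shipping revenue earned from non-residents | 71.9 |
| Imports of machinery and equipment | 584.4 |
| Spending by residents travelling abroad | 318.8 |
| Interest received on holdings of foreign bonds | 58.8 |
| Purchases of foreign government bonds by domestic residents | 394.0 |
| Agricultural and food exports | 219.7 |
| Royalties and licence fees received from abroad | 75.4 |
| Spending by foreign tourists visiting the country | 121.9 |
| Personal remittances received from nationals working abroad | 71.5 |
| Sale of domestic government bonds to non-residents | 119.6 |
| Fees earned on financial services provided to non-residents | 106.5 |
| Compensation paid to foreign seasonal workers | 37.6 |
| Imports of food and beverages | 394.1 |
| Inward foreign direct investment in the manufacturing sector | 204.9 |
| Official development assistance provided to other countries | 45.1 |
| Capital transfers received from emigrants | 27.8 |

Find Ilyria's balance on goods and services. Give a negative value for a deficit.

Goods: -394.1 + 219.7 - 584.4 = -758.8
Services: 106.5 + 75.4 - 318.8 + 71.9 + 121.9 = 56.9
Trade balance = -758.8 + 56.9 = -701.9
(Excluded from the trade balance — primary income: reinvested earnings on direct investment abroad 91.1, interest received on holdings of foreign bonds 58.8, compensation paid to foreign seasonal workers 37.6; financial account: domestic pension funds' purchases of foreign equities 190.3, purchases of foreign government bonds by domestic residents 394.0, sale of domestic government bonds to non-residents 119.6, inward foreign direct investment in the manufacturing sector 204.9; capital account: sale of embassy land to a foreign government 23.4, capital transfers received from emigrants 27.8; secondary income: personal remittances sent abroad by immigrant workers 107.5, personal remittances received from nationals working abroad 71.5, official development assistance provided to other countries 45.1.)

-701.9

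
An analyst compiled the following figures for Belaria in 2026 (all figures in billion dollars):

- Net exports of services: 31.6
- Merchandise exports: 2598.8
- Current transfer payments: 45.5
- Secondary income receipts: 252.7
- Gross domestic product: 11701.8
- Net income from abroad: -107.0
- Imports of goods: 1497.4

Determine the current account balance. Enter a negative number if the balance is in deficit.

Goods balance = 2598.8 - 1497.4 = 1101.4
Services balance = 31.6
Trade balance (goods + services) = 1101.4 + 31.6 = 1133.0
Net primary income = -107.0
Net secondary income = 252.7 - 45.5 = 207.2
Current account = 1133.0 + (-107.0) + 207.2 = 1233.2

1233.2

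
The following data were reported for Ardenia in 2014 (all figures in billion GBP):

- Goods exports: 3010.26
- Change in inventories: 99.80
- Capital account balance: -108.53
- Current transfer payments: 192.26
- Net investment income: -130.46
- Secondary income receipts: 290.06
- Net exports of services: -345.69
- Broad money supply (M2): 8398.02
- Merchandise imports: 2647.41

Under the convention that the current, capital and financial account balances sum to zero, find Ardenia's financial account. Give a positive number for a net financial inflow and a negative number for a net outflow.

124.03

Goods balance = 3010.26 - 2647.41 = 362.85
Services balance = -345.69
Trade balance (goods + services) = 362.85 + (-345.69) = 17.16
Net primary income = -130.46
Net secondary income = 290.06 - 192.26 = 97.80
Current account = 17.16 + (-130.46) + 97.80 = -15.50
Financial account = -(-15.50 + (-108.53)) = 124.03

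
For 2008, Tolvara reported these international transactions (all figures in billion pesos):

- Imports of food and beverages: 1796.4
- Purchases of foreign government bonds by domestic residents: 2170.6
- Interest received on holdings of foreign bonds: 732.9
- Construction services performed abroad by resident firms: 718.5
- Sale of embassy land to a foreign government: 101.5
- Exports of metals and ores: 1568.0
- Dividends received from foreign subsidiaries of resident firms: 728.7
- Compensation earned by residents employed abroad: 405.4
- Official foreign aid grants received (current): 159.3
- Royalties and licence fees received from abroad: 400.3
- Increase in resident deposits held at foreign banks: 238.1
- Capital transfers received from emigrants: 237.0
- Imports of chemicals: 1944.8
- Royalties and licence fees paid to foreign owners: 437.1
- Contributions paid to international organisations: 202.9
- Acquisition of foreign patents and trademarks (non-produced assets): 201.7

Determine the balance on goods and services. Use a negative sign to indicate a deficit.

-1491.5

Goods: 1568.0 - 1944.8 - 1796.4 = -2173.2
Services: 718.5 + 400.3 - 437.1 = 681.7
Trade balance = -2173.2 + 681.7 = -1491.5
(Excluded from the trade balance — financial account: purchases of foreign government bonds by domestic residents 2170.6, increase in resident deposits held at foreign banks 238.1; primary income: interest received on holdings of foreign bonds 732.9, dividends received from foreign subsidiaries of resident firms 728.7, compensation earned by residents employed abroad 405.4; capital account: sale of embassy land to a foreign government 101.5, capital transfers received from emigrants 237.0, acquisition of foreign patents and trademarks (non-produced assets) 201.7; secondary income: official foreign aid grants received (current) 159.3, contributions paid to international organisations 202.9.)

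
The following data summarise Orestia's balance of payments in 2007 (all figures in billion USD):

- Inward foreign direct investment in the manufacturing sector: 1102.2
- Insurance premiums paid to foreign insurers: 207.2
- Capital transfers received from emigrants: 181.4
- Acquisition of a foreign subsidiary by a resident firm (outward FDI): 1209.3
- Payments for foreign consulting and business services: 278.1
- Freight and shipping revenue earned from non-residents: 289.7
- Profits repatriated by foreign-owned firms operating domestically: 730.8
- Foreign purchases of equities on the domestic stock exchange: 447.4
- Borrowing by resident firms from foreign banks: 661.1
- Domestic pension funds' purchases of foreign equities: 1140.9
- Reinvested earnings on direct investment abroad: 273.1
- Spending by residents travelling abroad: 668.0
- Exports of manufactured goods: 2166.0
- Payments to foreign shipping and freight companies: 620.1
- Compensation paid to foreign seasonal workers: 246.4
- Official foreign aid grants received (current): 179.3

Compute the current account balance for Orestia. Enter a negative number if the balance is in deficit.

157.5

Goods: 2166.0
Services: -620.1 - 278.1 - 668.0 - 207.2 + 289.7 = -1483.7
Primary income: -730.8 - 246.4 + 273.1 = -704.1
Secondary income: 179.3
Current account = 2166.0 + (-1483.7) + (-704.1) + 179.3 = 157.5
(Excluded from the current account — financial account: inward foreign direct investment in the manufacturing sector 1102.2, acquisition of a foreign subsidiary by a resident firm (outward FDI) 1209.3, foreign purchases of equities on the domestic stock exchange 447.4, borrowing by resident firms from foreign banks 661.1, domestic pension funds' purchases of foreign equities 1140.9; capital account: capital transfers received from emigrants 181.4.)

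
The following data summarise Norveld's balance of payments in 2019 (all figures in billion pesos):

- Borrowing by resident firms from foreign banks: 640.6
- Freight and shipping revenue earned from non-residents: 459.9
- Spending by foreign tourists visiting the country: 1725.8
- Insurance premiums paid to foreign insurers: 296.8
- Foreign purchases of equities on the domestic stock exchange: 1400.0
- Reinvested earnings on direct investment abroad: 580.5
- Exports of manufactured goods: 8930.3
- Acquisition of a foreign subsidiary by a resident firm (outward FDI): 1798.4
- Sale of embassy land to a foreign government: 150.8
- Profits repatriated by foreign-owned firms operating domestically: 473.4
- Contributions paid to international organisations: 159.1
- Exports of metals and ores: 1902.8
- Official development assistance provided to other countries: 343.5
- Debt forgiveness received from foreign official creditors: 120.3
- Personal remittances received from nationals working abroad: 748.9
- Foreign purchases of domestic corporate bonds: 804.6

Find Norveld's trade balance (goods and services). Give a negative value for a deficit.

12722.0

Goods: 1902.8 + 8930.3 = 10833.1
Services: 1725.8 + 459.9 - 296.8 = 1888.9
Trade balance = 10833.1 + 1888.9 = 12722.0
(Excluded from the trade balance — financial account: borrowing by resident firms from foreign banks 640.6, foreign purchases of equities on the domestic stock exchange 1400.0, acquisition of a foreign subsidiary by a resident firm (outward FDI) 1798.4, foreign purchases of domestic corporate bonds 804.6; primary income: reinvested earnings on direct investment abroad 580.5, profits repatriated by foreign-owned firms operating domestically 473.4; capital account: sale of embassy land to a foreign government 150.8, debt forgiveness received from foreign official creditors 120.3; secondary income: contributions paid to international organisations 159.1, official development assistance provided to other countries 343.5, personal remittances received from nationals working abroad 748.9.)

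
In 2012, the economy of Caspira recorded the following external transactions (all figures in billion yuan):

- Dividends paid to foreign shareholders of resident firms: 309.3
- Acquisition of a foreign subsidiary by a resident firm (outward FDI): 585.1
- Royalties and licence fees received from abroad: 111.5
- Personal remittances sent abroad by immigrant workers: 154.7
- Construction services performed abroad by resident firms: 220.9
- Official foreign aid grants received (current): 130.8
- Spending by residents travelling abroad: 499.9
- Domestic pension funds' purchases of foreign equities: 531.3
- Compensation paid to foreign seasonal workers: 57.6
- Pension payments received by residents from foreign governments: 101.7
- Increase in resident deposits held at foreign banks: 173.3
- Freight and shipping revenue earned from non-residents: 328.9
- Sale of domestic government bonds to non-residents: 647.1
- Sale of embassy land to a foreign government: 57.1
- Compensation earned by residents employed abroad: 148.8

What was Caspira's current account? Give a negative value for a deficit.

Services: 328.9 + 111.5 - 499.9 + 220.9 = 161.4
Primary income: 148.8 - 57.6 - 309.3 = -218.1
Secondary income: 101.7 - 154.7 + 130.8 = 77.8
Current account = 161.4 + (-218.1) + 77.8 = 21.1
(Excluded from the current account — financial account: acquisition of a foreign subsidiary by a resident firm (outward FDI) 585.1, domestic pension funds' purchases of foreign equities 531.3, increase in resident deposits held at foreign banks 173.3, sale of domestic government bonds to non-residents 647.1; capital account: sale of embassy land to a foreign government 57.1.)

21.1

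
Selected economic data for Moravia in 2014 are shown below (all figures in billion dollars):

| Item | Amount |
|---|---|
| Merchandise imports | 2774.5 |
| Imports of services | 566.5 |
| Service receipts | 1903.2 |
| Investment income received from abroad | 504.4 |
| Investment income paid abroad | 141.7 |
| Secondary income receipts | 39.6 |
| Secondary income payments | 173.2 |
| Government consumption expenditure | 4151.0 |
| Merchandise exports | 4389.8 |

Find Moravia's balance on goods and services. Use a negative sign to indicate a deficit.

Goods balance = 4389.8 - 2774.5 = 1615.3
Services balance = 1903.2 - 566.5 = 1336.7
Trade balance (goods + services) = 1615.3 + 1336.7 = 2952.0

2952.0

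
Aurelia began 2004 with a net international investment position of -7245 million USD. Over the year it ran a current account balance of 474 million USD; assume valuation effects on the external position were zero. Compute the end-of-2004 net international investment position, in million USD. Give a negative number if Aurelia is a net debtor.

With no valuation effects, change in NIIP = current account = 474
End-of-year NIIP = -7245 + 474 = -6771

-6771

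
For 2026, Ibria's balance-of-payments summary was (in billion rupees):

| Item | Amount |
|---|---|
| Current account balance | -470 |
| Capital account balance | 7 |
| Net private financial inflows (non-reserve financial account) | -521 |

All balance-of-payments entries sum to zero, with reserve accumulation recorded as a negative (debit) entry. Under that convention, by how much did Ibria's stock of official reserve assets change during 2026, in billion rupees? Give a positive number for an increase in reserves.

-984

Official reserve transactions balance = -((-470) + 7 + (-521)) = 984
An accumulation of reserves is recorded as a debit (negative entry), so the change in the stock of reserves is the negative of that balance.
Change in official reserves = -(984) = -984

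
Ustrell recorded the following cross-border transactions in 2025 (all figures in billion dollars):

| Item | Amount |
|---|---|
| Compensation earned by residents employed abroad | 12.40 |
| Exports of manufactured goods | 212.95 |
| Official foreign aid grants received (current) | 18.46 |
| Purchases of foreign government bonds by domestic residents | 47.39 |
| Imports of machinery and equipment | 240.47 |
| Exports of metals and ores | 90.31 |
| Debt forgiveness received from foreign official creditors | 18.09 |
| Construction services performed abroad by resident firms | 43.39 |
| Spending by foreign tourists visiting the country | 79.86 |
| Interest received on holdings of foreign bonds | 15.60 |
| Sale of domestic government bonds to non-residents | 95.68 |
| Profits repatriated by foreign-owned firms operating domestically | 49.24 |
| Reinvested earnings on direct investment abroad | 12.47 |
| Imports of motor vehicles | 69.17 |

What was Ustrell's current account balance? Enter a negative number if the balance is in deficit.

Goods: 90.31 - 69.17 - 240.47 + 212.95 = -6.38
Services: 79.86 + 43.39 = 123.25
Primary income: 15.60 - 49.24 + 12.47 + 12.40 = -8.77
Secondary income: 18.46
Current account = (-6.38) + 123.25 + (-8.77) + 18.46 = 126.56
(Excluded from the current account — financial account: purchases of foreign government bonds by domestic residents 47.39, sale of domestic government bonds to non-residents 95.68; capital account: debt forgiveness received from foreign official creditors 18.09.)

126.56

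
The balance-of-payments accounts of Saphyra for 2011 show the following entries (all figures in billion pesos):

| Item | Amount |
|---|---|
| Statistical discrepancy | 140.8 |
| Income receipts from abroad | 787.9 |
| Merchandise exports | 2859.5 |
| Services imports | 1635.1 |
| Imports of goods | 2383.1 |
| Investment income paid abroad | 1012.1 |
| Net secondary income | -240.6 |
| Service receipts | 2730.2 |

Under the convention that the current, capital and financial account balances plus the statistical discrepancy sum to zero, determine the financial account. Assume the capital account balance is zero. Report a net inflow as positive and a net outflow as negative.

-1247.5

Goods balance = 2859.5 - 2383.1 = 476.4
Services balance = 2730.2 - 1635.1 = 1095.1
Trade balance (goods + services) = 476.4 + 1095.1 = 1571.5
Net primary income = 787.9 - 1012.1 = -224.2
Net secondary income = -240.6
Current account = 1571.5 + (-224.2) + (-240.6) = 1106.7
Financial account = -(1106.7 + 140.8) = -1247.5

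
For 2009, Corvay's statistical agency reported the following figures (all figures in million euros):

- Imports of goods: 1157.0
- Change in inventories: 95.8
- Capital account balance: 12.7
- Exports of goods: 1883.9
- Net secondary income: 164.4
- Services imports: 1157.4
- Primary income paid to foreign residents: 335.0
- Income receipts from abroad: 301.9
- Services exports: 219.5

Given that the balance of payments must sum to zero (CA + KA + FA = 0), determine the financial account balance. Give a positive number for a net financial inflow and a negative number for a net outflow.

Goods balance = 1883.9 - 1157.0 = 726.9
Services balance = 219.5 - 1157.4 = -937.9
Trade balance (goods + services) = 726.9 + (-937.9) = -211.0
Net primary income = 301.9 - 335.0 = -33.1
Net secondary income = 164.4
Current account = -211.0 + (-33.1) + 164.4 = -79.7
Financial account = -(-79.7 + 12.7) = 67.0

67.0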